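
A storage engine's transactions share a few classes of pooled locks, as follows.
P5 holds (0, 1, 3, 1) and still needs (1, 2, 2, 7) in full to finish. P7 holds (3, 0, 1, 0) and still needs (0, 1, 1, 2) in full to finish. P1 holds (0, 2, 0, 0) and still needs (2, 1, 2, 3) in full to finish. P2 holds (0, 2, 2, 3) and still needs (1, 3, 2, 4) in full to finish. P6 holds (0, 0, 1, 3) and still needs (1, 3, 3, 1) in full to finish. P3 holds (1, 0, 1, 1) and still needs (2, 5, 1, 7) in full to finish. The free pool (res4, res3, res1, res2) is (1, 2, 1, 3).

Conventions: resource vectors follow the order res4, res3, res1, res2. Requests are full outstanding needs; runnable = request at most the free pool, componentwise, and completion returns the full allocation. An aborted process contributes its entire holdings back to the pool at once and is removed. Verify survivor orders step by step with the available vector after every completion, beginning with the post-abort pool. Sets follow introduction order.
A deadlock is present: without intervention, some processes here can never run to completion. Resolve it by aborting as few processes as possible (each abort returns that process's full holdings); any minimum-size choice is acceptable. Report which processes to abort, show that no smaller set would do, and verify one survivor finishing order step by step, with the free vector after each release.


Minimum abort set: P2.
Key observation: the deadlocked P6 becomes finishable only because P2 released (0, 2, 2, 3); it completes at step 2 below.
Minimality: the empty abort set fails — the state is deadlocked as it stands.
The survivors complete as P7, P6, P5, P3, P1. Walking it through (starting from the post-abort pool):
  pool = (1, 4, 3, 6)
  P7: need (0, 1, 1, 2) fits (1, 4, 3, 6); releases (3, 0, 1, 0), pool now (4, 4, 4, 6)
  P6: need (1, 3, 3, 1) fits (4, 4, 4, 6); releases (0, 0, 1, 3), pool now (4, 4, 5, 9)
  P5: need (1, 2, 2, 7) fits (4, 4, 5, 9); releases (0, 1, 3, 1), pool now (4, 5, 8, 10)
  P3: need (2, 5, 1, 7) fits (4, 5, 8, 10); releases (1, 0, 1, 1), pool now (5, 5, 9, 11)
  P1: need (2, 1, 2, 3) fits (5, 5, 9, 11); releases (0, 2, 0, 0), pool now (5, 7, 9, 11)


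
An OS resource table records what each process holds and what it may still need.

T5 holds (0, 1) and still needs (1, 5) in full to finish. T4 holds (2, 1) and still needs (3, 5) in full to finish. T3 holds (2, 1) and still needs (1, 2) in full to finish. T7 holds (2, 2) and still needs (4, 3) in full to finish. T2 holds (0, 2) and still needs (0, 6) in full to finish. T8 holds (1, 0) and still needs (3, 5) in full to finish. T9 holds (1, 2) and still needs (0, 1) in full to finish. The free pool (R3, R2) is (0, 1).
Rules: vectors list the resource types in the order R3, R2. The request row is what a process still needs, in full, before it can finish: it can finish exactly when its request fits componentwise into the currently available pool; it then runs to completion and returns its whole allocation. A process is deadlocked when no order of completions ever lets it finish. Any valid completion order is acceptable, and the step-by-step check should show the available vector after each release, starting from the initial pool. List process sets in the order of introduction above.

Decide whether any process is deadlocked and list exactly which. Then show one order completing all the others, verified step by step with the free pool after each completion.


The deadlocked set is T5, T4, T7, T2 and T8.
Key observation: after T9, T3 the pool peaks at (3, 4), and each blocked process is short somewhere: T5 on R2; T4 on R2; T7 on R3; T2 on R2; T8 on R2.
The rest can finish in the order T9, T3. Step-by-step check:
  pool = (0, 1)
  T9 needs (0, 1) <= (0, 1) -> finishes; pool += (1, 2) = (1, 3)
  T3 needs (1, 2) <= (1, 3) -> finishes; pool += (2, 1) = (3, 4)
The stuck group stays short no matter what:
  blocked: T5 wants (1, 5), pool (3, 4) — not enough R2
  blocked: T4 wants (3, 5), pool (3, 4) — not enough R2
  blocked: T7 wants (4, 3), pool (3, 4) — not enough R3
  blocked: T2 wants (0, 6), pool (3, 4) — not enough R2
  blocked: T8 wants (3, 5), pool (3, 4) — not enough R2


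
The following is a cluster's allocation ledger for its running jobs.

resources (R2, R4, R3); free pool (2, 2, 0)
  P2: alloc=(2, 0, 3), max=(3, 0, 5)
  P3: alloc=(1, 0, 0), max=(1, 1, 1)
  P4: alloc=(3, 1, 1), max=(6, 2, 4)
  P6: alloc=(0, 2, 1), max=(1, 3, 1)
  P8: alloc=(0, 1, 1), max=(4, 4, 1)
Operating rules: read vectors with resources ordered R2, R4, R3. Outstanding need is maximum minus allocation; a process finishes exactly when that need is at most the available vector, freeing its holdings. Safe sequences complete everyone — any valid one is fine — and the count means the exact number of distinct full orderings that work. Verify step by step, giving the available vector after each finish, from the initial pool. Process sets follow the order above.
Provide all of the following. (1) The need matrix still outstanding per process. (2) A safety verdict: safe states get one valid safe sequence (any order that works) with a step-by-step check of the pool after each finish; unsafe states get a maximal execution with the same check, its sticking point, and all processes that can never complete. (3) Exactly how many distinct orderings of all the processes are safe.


(1) Need matrix, components ordered R2, R4, R3:
  P2: (1, 0, 2)
  P3: (0, 1, 1)
  P4: (3, 1, 3)
  P6: (1, 1, 0)
  P8: (4, 3, 0)
(2) UNSAFE — no complete ordering exists.
Key observation: after P6, P3 the pool peaks at (3, 4, 1), and each blocked process is short somewhere: P2 on R3; P4 on R3; P8 on R2.
The run P6, P3 cannot be extended any further. Check, step by step:
  pool = (2, 2, 0)
  P6 needs (1, 1, 0) <= (2, 2, 0) -> finishes; pool += (0, 2, 1) = (2, 4, 1)
  P3 needs (0, 1, 1) <= (2, 4, 1) -> finishes; pool += (1, 0, 0) = (3, 4, 1)
  P2 cannot run: need (1, 0, 2) vs free (3, 4, 1) (insufficient R3)
  P4 cannot run: need (3, 1, 3) vs free (3, 4, 1) (insufficient R3)
  P8 cannot run: need (4, 3, 0) vs free (3, 4, 1) (insufficient R2)
Processes that can never finish: P2, P4 and P8.
(3) Precisely 0 of the possible complete orderings are safe sequences.


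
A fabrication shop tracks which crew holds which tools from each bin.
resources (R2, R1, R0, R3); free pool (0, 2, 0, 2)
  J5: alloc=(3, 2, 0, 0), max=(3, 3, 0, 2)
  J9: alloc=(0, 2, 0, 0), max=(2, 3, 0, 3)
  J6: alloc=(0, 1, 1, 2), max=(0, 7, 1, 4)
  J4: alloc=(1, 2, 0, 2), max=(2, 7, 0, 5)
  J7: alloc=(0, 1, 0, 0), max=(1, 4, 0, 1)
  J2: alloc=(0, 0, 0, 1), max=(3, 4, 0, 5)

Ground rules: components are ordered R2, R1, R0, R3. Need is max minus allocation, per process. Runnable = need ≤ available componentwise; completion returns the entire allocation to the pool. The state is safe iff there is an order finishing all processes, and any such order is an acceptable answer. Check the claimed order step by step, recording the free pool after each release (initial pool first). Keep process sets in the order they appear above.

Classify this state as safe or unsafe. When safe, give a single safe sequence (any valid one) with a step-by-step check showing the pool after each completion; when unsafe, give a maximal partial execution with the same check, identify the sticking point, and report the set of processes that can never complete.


The state is UNSAFE.
Key observation: after J5, J7 the pool peaks at (3, 5, 0, 2), and each blocked process is short somewhere: J9 on R3; J6 on R1; J4 on R3; J2 on R3.
Going as far as possible: J5, J7; after that, nothing fits. Walking it through:
  pool = (0, 2, 0, 2)
  J5: need (0, 1, 0, 2) fits (0, 2, 0, 2); releases (3, 2, 0, 0), pool now (3, 4, 0, 2)
  J7: need (1, 3, 0, 1) fits (3, 4, 0, 2); releases (0, 1, 0, 0), pool now (3, 5, 0, 2)
  J9 still needs (2, 1, 0, 3) but only (3, 5, 0, 2) is free — short on R3
  J6 still needs (0, 6, 0, 2) but only (3, 5, 0, 2) is free — short on R1
  J4 still needs (1, 5, 0, 3) but only (3, 5, 0, 2) is free — short on R3
  J2 still needs (3, 4, 0, 4) but only (3, 5, 0, 2) is free — short on R3
Permanently blocked: J9, J6, J4 and J2.


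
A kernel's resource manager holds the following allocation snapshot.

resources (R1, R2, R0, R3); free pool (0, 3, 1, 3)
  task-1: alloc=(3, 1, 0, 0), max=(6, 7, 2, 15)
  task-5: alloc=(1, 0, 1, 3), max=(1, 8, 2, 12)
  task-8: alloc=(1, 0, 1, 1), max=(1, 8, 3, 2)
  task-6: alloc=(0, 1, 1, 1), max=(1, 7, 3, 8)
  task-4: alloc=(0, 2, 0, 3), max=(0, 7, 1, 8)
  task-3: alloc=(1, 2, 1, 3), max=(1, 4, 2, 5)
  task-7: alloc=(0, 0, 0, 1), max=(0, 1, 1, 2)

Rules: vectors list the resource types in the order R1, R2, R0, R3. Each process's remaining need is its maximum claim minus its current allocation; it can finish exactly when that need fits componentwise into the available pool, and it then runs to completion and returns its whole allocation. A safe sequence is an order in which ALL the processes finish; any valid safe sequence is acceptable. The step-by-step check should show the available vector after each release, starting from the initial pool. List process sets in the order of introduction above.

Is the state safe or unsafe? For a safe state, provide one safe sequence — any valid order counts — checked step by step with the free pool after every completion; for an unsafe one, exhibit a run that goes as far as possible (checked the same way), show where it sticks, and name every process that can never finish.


SAFE — a valid safe sequence is task-3, task-4, task-6, task-7, task-8, task-5, task-1.
Key observation: the order's first zero-slack moment is task-3 ((0, 2, 1, 2) needed, (0, 3, 1, 3) free — a requested resource with nothing to spare).
Check, step by step:
  pool = (0, 3, 1, 3)
  run task-3 (needs (0, 2, 1, 2), free (0, 3, 1, 3)); after release of (1, 2, 1, 3) the pool is (1, 5, 2, 6)
  run task-4 (needs (0, 5, 1, 5), free (1, 5, 2, 6)); after release of (0, 2, 0, 3) the pool is (1, 7, 2, 9)
  run task-6 (needs (1, 6, 2, 7), free (1, 7, 2, 9)); after release of (0, 1, 1, 1) the pool is (1, 8, 3, 10)
  run task-7 (needs (0, 1, 1, 1), free (1, 8, 3, 10)); after release of (0, 0, 0, 1) the pool is (1, 8, 3, 11)
  run task-8 (needs (0, 8, 2, 1), free (1, 8, 3, 11)); after release of (1, 0, 1, 1) the pool is (2, 8, 4, 12)
  run task-5 (needs (0, 8, 1, 9), free (2, 8, 4, 12)); after release of (1, 0, 1, 3) the pool is (3, 8, 5, 15)
  run task-1 (needs (3, 6, 2, 15), free (3, 8, 5, 15)); after release of (3, 1, 0, 0) the pool is (6, 9, 5, 15)


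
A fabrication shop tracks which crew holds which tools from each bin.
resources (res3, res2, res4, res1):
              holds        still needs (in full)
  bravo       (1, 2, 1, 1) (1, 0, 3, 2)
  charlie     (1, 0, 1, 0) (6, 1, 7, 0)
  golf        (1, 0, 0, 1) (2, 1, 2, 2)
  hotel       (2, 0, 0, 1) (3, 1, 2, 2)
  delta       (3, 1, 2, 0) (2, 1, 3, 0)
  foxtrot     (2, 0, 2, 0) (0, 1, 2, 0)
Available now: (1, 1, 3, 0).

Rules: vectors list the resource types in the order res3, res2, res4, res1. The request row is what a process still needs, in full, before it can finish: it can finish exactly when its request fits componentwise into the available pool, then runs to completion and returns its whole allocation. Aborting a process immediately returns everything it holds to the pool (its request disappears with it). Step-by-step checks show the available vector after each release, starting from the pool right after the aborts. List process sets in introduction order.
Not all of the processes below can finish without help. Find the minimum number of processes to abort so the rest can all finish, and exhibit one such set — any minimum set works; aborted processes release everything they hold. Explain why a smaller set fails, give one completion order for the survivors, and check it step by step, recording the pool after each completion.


Minimum abort set: bravo and hotel.
Key observation: no ordering could ever have run golf before the abort of bravo and hotel; with (3, 2, 1, 2) back in the pool it fits at step 2.
Minimality, checking each single-abort alternative: bravo alone leaves golf blocked (short on res1); charlie alone leaves bravo blocked (short on res1); golf alone leaves bravo blocked (short on res1); hotel alone leaves bravo blocked (short on res1); delta alone leaves bravo blocked (short on res1); foxtrot alone leaves bravo blocked (short on res1).
One survivor order: foxtrot, golf, delta, charlie. Step-by-step check (post-abort pool first):
  pool = (4, 3, 4, 2)
  foxtrot: need (0, 1, 2, 0) fits (4, 3, 4, 2); releases (2, 0, 2, 0), pool now (6, 3, 6, 2)
  golf: need (2, 1, 2, 2) fits (6, 3, 6, 2); releases (1, 0, 0, 1), pool now (7, 3, 6, 3)
  delta: need (2, 1, 3, 0) fits (7, 3, 6, 3); releases (3, 1, 2, 0), pool now (10, 4, 8, 3)
  charlie: need (6, 1, 7, 0) fits (10, 4, 8, 3); releases (1, 0, 1, 0), pool now (11, 4, 9, 3)


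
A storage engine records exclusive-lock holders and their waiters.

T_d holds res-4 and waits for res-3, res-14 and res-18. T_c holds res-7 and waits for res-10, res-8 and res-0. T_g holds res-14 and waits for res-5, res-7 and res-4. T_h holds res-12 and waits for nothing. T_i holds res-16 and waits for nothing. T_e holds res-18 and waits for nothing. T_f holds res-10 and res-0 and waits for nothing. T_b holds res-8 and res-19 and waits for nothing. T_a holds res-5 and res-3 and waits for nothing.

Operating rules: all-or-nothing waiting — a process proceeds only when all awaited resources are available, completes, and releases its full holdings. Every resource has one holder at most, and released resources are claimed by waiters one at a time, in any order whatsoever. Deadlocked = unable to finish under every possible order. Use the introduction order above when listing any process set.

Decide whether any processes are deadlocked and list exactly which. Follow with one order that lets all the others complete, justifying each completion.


Deadlocked: T_d and T_g.
Key observation: along T_d -> T_g -> T_d, each member waits on what the next one holds — a deadlock; no other process is dragged down with it.
The rest can finish in the order T_e, T_i, T_b, T_f, T_c, T_a, T_h.
Check, step by step:
  T_e: no waits; runs immediately, freeing res-18
  T_i: no waits; runs immediately, freeing res-16
  T_b: no waits; runs immediately, freeing res-8 and res-19
  T_f: no waits; runs immediately, freeing res-10 and res-0
  T_c: everything it awaited (res-10, res-8 and res-0) is free; runs, freeing res-7
  T_a: no waits; runs immediately, freeing res-5 and res-3
  T_h: no waits; runs immediately, freeing res-12


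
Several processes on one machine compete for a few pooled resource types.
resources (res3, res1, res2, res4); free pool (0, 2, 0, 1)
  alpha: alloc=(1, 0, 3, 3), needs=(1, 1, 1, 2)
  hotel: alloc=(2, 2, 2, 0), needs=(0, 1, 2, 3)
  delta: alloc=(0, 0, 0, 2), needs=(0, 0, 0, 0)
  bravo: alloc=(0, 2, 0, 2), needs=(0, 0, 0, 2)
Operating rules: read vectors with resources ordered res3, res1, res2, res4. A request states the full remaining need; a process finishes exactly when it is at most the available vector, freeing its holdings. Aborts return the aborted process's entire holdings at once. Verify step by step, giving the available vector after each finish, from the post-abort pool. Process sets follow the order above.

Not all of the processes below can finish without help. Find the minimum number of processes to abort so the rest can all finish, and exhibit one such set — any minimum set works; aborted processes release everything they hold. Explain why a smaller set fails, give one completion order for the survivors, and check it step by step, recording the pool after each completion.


The answer: abort alpha.
Key observation: hotel was stuck for good until alpha gave back (1, 0, 3, 3); in the order shown it finishes at step 1.
Minimality: the empty abort set fails — the state is deadlocked as it stands.
One survivor order: hotel, delta, bravo. Check, step by step (post-abort pool first):
  pool = (1, 2, 3, 4)
  hotel needs (0, 1, 2, 3) <= (1, 2, 3, 4) -> finishes; pool += (2, 2, 2, 0) = (3, 4, 5, 4)
  delta needs (0, 0, 0, 0) <= (3, 4, 5, 4) -> finishes; pool += (0, 0, 0, 2) = (3, 4, 5, 6)
  bravo needs (0, 0, 0, 2) <= (3, 4, 5, 6) -> finishes; pool += (0, 2, 0, 2) = (3, 6, 5, 8)


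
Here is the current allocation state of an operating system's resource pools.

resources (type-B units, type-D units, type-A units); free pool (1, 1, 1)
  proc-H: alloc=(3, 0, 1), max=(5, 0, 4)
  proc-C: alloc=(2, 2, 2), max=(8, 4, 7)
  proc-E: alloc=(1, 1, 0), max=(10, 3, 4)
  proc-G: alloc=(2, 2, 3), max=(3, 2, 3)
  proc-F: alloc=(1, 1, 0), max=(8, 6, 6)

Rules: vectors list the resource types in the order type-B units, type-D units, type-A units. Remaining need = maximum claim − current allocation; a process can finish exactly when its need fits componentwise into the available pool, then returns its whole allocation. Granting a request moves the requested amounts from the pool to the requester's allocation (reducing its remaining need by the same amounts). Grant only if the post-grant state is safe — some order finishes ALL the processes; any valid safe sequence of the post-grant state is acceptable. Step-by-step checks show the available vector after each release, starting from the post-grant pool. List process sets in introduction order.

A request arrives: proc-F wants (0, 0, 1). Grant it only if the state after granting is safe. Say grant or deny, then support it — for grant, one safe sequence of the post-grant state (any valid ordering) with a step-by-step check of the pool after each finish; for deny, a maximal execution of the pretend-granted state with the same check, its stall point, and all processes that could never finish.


DENY — the pretend-granted state is unsafe.
Key observation: after proc-G, proc-H the pool peaks at (6, 3, 4), and each blocked process is short somewhere: proc-C on type-A units; proc-E on type-B units; proc-F on type-B units, type-D units, type-A units.
After a pretend grant, a maximal execution: proc-G, proc-H — then nothing else fits. Verifying each step:
  pool = (1, 1, 0)
  proc-G: need (1, 0, 0) fits (1, 1, 0); releases (2, 2, 3), pool now (3, 3, 3)
  proc-H: need (2, 0, 3) fits (3, 3, 3); releases (3, 0, 1), pool now (6, 3, 4)
  proc-C cannot run: need (6, 2, 5) vs free (6, 3, 4) (insufficient type-A units)
  proc-E cannot run: need (9, 2, 4) vs free (6, 3, 4) (insufficient type-B units)
  proc-F cannot run: need (7, 5, 5) vs free (6, 3, 4) (insufficient type-B units, type-D units and type-A units)
Had the request been granted, proc-C, proc-E and proc-F could never finish.


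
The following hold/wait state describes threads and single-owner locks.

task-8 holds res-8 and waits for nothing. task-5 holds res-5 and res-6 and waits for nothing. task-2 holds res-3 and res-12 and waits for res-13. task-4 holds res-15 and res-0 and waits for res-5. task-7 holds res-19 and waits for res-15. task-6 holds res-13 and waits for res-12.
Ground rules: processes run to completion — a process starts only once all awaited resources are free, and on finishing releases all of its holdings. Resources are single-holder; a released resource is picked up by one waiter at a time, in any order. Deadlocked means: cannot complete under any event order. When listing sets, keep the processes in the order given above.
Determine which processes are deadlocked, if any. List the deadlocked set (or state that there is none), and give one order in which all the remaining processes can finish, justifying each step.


Deadlocked: task-2 and task-6.
Key observation: task-2 -> task-6 -> task-2 is a circular wait — nothing in it can go first; no other process is dragged down with it.
One completion order for the rest: task-5, task-4, task-8, task-7.
Walking it through:
  task-5: no waits; runs immediately, freeing res-5 and res-6
  task-4: everything it awaited (res-5) is free; runs, freeing res-15 and res-0
  task-8: no waits; runs immediately, freeing res-8
  task-7: everything it awaited (res-15) is free; runs, freeing res-19


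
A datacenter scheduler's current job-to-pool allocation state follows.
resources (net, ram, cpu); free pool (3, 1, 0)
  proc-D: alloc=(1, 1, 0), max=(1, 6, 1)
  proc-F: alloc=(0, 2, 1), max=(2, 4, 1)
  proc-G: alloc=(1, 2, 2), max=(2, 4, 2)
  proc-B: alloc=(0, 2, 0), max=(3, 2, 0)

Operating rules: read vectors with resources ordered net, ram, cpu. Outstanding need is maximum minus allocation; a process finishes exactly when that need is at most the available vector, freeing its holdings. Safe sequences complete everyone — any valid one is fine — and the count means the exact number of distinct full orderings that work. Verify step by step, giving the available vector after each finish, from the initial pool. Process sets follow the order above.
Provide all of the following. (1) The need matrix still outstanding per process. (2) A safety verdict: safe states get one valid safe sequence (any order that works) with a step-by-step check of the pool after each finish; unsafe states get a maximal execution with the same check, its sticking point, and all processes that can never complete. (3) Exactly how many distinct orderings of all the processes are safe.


(1) Remaining need (order net, ram, cpu):
  proc-D: (0, 5, 1)
  proc-F: (2, 2, 0)
  proc-G: (1, 2, 0)
  proc-B: (3, 0, 0)
(2) SAFE, for example via the order proc-B, proc-G, proc-F, proc-D.
Key observation: at proc-B the run first touches a limit — (3, 0, 0) against (3, 1, 0), exact on a resource it actually requests.
Verifying each step:
  pool = (3, 1, 0)
  proc-B: need (3, 0, 0) fits (3, 1, 0); releases (0, 2, 0), pool now (3, 3, 0)
  proc-G: need (1, 2, 0) fits (3, 3, 0); releases (1, 2, 2), pool now (4, 5, 2)
  proc-F: need (2, 2, 0) fits (4, 5, 2); releases (0, 2, 1), pool now (4, 7, 3)
  proc-D: need (0, 5, 1) fits (4, 7, 3); releases (1, 1, 0), pool now (5, 8, 3)
(3) Precisely 4 of the possible complete orderings are safe sequences.


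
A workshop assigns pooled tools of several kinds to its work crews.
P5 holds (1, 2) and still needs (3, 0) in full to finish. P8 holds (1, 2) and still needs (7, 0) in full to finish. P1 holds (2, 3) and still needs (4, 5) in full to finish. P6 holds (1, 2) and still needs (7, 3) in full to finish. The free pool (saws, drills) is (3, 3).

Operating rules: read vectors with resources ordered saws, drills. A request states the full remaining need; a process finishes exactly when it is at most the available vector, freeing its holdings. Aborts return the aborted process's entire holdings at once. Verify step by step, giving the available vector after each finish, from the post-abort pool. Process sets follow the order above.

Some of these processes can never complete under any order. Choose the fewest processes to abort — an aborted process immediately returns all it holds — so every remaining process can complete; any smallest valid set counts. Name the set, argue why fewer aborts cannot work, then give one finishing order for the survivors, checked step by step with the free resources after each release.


Minimum abort set: P6.
Key observation: aborting P6 returns (1, 2), and P8 — hopeless before — runs at step 3 with the returned capacity in the pool.
No smaller set exists: with zero aborts the deadlock remains.
Survivors finish in the order: P5, P1, P8. Step-by-step check (pool after the aborts first):
  pool = (4, 5)
  P5 needs (3, 0) <= (4, 5) -> finishes; pool += (1, 2) = (5, 7)
  P1 needs (4, 5) <= (5, 7) -> finishes; pool += (2, 3) = (7, 10)
  P8 needs (7, 0) <= (7, 10) -> finishes; pool += (1, 2) = (8, 12)


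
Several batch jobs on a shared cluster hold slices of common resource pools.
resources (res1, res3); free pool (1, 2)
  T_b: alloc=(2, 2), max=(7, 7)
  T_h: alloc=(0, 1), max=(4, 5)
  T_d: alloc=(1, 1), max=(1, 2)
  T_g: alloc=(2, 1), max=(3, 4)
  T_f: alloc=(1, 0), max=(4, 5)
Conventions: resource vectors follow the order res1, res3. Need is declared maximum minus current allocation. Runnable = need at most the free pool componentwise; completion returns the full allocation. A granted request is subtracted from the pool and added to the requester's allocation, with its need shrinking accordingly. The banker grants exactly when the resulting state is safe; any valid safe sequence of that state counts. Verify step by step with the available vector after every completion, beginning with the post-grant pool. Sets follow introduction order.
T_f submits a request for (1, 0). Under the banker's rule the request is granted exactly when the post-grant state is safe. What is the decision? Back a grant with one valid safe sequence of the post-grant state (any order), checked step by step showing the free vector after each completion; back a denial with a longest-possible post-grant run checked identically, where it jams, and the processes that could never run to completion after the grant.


DENY. Granting would leave the state unsafe.
Key observation: after T_d, T_g the pool peaks at (3, 4), and each blocked process is short somewhere: T_b on res1, res3; T_h on res1; T_f on res3.
Pretend the grant happened; the run T_d, T_g goes as far as possible. Check, step by step:
  pool = (0, 2)
  run T_d (needs (0, 1), free (0, 2)); after release of (1, 1) the pool is (1, 3)
  run T_g (needs (1, 3), free (1, 3)); after release of (2, 1) the pool is (3, 4)
  T_b cannot run: need (5, 5) vs free (3, 4) (insufficient res1 and res3)
  T_h cannot run: need (4, 4) vs free (3, 4) (insufficient res1)
  T_f cannot run: need (2, 5) vs free (3, 4) (insufficient res3)
Post-grant, the permanently blocked set is T_b, T_h and T_f.


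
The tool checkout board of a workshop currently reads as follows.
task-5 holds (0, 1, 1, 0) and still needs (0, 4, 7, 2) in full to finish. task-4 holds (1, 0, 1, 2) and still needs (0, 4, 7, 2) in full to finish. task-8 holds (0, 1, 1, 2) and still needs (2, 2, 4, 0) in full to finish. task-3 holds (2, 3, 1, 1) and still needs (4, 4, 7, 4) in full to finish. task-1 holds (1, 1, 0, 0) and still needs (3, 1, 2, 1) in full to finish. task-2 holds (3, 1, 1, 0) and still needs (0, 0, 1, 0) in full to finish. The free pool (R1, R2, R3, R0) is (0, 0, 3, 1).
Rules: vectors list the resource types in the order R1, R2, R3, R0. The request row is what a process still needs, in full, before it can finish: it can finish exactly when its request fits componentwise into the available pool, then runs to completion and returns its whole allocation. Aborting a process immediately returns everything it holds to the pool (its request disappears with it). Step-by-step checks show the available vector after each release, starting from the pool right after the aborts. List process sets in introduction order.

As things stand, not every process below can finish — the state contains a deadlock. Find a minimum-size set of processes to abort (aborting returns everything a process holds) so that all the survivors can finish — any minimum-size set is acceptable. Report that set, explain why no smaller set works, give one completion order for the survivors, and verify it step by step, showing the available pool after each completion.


The answer: abort task-5 and task-3.
Key observation: no ordering could ever have run task-4 before the abort of task-5 and task-3; with (2, 4, 2, 1) back in the pool it fits at step 3.
No one abort is enough; case by case: task-5 alone leaves task-4 blocked (short on R3); task-4 alone leaves task-5 blocked (short on R2 and R3); task-8 alone leaves task-5 blocked (short on R2 and R3); task-3 alone leaves task-5 blocked (short on R3); task-1 alone leaves task-5 blocked (short on R2 and R3); task-2 alone leaves task-5 blocked (short on R2 and R3).
The survivors complete as task-8, task-2, task-4, task-1. Check, step by step (starting from the post-abort pool):
  pool = (2, 4, 5, 2)
  run task-8 (needs (2, 2, 4, 0), free (2, 4, 5, 2)); after release of (0, 1, 1, 2) the pool is (2, 5, 6, 4)
  run task-2 (needs (0, 0, 1, 0), free (2, 5, 6, 4)); after release of (3, 1, 1, 0) the pool is (5, 6, 7, 4)
  run task-4 (needs (0, 4, 7, 2), free (5, 6, 7, 4)); after release of (1, 0, 1, 2) the pool is (6, 6, 8, 6)
  run task-1 (needs (3, 1, 2, 1), free (6, 6, 8, 6)); after release of (1, 1, 0, 0) the pool is (7, 7, 8, 6)


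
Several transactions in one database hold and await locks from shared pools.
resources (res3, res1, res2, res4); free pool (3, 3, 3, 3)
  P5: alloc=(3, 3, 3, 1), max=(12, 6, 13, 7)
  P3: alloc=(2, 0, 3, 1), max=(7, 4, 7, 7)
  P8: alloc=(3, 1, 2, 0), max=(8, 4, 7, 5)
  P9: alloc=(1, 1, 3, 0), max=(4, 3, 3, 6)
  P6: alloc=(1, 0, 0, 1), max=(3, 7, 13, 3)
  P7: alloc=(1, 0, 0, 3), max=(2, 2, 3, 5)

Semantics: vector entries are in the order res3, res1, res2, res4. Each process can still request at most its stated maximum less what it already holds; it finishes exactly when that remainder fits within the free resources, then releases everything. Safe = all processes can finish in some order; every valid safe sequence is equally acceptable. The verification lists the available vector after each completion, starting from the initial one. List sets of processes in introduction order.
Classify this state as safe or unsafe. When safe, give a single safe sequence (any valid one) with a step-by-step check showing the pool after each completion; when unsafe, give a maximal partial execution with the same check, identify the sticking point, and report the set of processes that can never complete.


SAFE, for example via the order P7, P9, P8, P3, P5, P6.
Key observation: P7 marks the first exact bind of the order: its need (1, 2, 3, 2) fits the free (3, 3, 3, 3) with zero slack on a requested resource.
Step-by-step check:
  pool = (3, 3, 3, 3)
  P7: need (1, 2, 3, 2) fits (3, 3, 3, 3); releases (1, 0, 0, 3), pool now (4, 3, 3, 6)
  P9: need (3, 2, 0, 6) fits (4, 3, 3, 6); releases (1, 1, 3, 0), pool now (5, 4, 6, 6)
  P8: need (5, 3, 5, 5) fits (5, 4, 6, 6); releases (3, 1, 2, 0), pool now (8, 5, 8, 6)
  P3: need (5, 4, 4, 6) fits (8, 5, 8, 6); releases (2, 0, 3, 1), pool now (10, 5, 11, 7)
  P5: need (9, 3, 10, 6) fits (10, 5, 11, 7); releases (3, 3, 3, 1), pool now (13, 8, 14, 8)
  P6: need (2, 7, 13, 2) fits (13, 8, 14, 8); releases (1, 0, 0, 1), pool now (14, 8, 14, 9)


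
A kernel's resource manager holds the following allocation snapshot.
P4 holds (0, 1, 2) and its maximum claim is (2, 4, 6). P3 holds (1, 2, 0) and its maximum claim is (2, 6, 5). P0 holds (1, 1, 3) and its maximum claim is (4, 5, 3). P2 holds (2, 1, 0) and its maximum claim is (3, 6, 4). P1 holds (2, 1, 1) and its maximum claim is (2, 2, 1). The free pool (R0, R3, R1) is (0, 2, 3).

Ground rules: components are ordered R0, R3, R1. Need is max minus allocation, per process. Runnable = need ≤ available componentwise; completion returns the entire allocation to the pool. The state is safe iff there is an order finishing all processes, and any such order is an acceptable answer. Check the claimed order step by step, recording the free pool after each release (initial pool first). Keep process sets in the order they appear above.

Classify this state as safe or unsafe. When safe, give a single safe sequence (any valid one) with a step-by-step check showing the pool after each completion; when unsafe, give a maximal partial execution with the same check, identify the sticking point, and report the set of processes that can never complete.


The state is SAFE; one workable sequence: P1, P4, P3, P0, P2.
Key observation: P4 marks the first exact bind of the order: its need (2, 3, 4) fits the free (2, 3, 4) with zero slack on a requested resource.
Check, step by step:
  pool = (0, 2, 3)
  P1: need (0, 1, 0) fits (0, 2, 3); releases (2, 1, 1), pool now (2, 3, 4)
  P4: need (2, 3, 4) fits (2, 3, 4); releases (0, 1, 2), pool now (2, 4, 6)
  P3: need (1, 4, 5) fits (2, 4, 6); releases (1, 2, 0), pool now (3, 6, 6)
  P0: need (3, 4, 0) fits (3, 6, 6); releases (1, 1, 3), pool now (4, 7, 9)
  P2: need (1, 5, 4) fits (4, 7, 9); releases (2, 1, 0), pool now (6, 8, 9)


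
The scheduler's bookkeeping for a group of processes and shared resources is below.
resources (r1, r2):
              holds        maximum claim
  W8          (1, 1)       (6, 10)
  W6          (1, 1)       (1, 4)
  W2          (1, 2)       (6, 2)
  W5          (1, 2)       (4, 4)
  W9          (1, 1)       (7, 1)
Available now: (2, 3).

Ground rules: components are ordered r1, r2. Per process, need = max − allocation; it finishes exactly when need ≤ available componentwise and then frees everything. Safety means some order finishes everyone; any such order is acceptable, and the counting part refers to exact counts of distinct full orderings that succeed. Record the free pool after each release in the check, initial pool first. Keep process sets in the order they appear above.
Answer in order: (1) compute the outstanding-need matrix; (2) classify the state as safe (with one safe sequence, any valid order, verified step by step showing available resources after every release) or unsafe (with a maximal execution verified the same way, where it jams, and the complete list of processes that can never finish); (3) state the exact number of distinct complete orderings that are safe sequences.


(1) Remaining need (order r1, r2):
  W8: (5, 9)
  W6: (0, 3)
  W2: (5, 0)
  W5: (3, 2)
  W9: (6, 0)
(2) The state is UNSAFE.
Key observation: r1 is the bottleneck — with W6, W5 done the pool holds (4, 6), short of every remaining need.
The run W6, W5 cannot be extended any further. Step-by-step check:
  pool = (2, 3)
  W6: need (0, 3) fits (2, 3); releases (1, 1), pool now (3, 4)
  W5: need (3, 2) fits (3, 4); releases (1, 2), pool now (4, 6)
  blocked: W8 wants (5, 9), pool (4, 6) — not enough r1 and r2
  blocked: W2 wants (5, 0), pool (4, 6) — not enough r1
  blocked: W9 wants (6, 0), pool (4, 6) — not enough r1
Never able to finish: W8, W2 and W9.
(3) Precisely 0 of the possible complete orderings are safe sequences.


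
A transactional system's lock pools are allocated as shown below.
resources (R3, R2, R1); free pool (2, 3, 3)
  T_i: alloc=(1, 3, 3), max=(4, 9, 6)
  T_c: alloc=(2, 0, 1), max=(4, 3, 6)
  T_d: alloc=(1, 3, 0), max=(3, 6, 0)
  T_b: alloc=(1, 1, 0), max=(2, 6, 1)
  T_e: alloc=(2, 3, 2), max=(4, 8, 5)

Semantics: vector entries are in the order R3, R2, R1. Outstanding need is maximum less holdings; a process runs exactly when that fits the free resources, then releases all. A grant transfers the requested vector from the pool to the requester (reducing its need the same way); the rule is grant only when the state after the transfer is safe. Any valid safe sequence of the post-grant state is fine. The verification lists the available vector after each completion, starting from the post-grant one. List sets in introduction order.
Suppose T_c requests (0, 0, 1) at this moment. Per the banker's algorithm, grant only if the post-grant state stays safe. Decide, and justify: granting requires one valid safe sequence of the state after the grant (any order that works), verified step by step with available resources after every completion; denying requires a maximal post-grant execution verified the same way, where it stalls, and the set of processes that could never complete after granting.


DENY. Granting would leave the state unsafe.
Key observation: R1 is the bottleneck — with T_d, T_b done the pool holds (4, 7, 2), short of every remaining need.
Pretend the grant happened; the run T_d, T_b goes as far as possible. Walking it through:
  pool = (2, 3, 2)
  T_d needs (2, 3, 0) <= (2, 3, 2) -> finishes; pool += (1, 3, 0) = (3, 6, 2)
  T_b needs (1, 5, 1) <= (3, 6, 2) -> finishes; pool += (1, 1, 0) = (4, 7, 2)
  T_i cannot run: need (3, 6, 3) vs free (4, 7, 2) (insufficient R1)
  T_c cannot run: need (2, 3, 4) vs free (4, 7, 2) (insufficient R1)
  T_e cannot run: need (2, 5, 3) vs free (4, 7, 2) (insufficient R1)
Post-grant, the permanently blocked set is T_i, T_c and T_e.


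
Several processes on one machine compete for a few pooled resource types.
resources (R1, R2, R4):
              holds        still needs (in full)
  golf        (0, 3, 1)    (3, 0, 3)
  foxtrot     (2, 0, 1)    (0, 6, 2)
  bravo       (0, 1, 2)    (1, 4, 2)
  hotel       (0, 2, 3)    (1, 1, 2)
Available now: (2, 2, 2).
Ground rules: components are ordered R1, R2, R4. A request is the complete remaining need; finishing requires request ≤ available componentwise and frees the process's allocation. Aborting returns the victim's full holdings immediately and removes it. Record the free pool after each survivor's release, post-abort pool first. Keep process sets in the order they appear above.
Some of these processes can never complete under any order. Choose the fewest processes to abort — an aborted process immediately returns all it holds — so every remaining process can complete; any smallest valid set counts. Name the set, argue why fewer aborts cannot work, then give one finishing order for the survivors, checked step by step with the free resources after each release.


Abort foxtrot.
Key observation: golf could never have finished before the abort; with (2, 0, 1) returned by foxtrot, it fits at step 1.
Minimality: the empty abort set fails — the state is deadlocked as it stands.
One survivor order: golf, hotel, bravo. Verifying each step (post-abort pool first):
  pool = (4, 2, 3)
  golf: need (3, 0, 3) fits (4, 2, 3); releases (0, 3, 1), pool now (4, 5, 4)
  hotel: need (1, 1, 2) fits (4, 5, 4); releases (0, 2, 3), pool now (4, 7, 7)
  bravo: need (1, 4, 2) fits (4, 7, 7); releases (0, 1, 2), pool now (4, 8, 9)


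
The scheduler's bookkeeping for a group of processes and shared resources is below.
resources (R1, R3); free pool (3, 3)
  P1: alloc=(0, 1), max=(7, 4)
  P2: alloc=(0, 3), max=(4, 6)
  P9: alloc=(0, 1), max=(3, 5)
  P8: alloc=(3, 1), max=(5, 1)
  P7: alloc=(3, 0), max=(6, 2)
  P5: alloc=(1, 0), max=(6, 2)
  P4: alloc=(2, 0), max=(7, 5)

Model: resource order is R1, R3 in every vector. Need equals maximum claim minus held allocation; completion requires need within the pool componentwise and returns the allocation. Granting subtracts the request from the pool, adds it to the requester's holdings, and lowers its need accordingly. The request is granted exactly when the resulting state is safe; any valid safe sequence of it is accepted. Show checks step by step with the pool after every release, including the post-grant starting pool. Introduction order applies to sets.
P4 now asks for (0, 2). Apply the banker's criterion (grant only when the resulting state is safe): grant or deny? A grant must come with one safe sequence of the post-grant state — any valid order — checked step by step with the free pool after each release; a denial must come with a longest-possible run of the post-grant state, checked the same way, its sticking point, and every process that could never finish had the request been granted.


DENY — the pretend-granted state is unsafe.
Key observation: after P8, P5, P7 complete, (10, 2) is the best the pool ever gets, yet each leftover process wants more R3.
On the post-grant state, P8, P5, P7 is a maximal run — nothing extends it. Step-by-step check:
  pool = (3, 1)
  P8: need (2, 0) fits (3, 1); releases (3, 1), pool now (6, 2)
  P5: need (5, 2) fits (6, 2); releases (1, 0), pool now (7, 2)
  P7: need (3, 2) fits (7, 2); releases (3, 0), pool now (10, 2)
  P1 cannot run: need (7, 3) vs free (10, 2) (insufficient R3)
  P2 cannot run: need (4, 3) vs free (10, 2) (insufficient R3)
  P9 cannot run: need (3, 4) vs free (10, 2) (insufficient R3)
  P4 cannot run: need (5, 3) vs free (10, 2) (insufficient R3)
Had the request been granted, P1, P2, P9 and P4 could never finish.


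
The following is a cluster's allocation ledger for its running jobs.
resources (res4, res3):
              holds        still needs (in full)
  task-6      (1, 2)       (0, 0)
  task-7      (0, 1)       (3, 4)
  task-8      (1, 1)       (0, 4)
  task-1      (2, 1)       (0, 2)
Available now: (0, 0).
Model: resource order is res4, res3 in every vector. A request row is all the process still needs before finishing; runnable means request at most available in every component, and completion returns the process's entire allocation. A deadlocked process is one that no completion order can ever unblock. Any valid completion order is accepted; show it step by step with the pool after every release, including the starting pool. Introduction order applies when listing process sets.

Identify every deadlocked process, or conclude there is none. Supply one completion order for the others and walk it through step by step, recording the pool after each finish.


Deadlocked set: task-7 and task-8.
Key observation: even finishing task-6, task-1 leaves just (3, 3) free — too little res3 for any of the remaining processes.
The rest can finish in the order task-6, task-1. Check, step by step:
  pool = (0, 0)
  task-6 needs (0, 0) <= (0, 0) -> finishes; pool += (1, 2) = (1, 2)
  task-1 needs (0, 2) <= (1, 2) -> finishes; pool += (2, 1) = (3, 3)
None of the blocked processes ever fits:
  blocked: task-7 wants (3, 4), pool (3, 3) — not enough res3
  blocked: task-8 wants (0, 4), pool (3, 3) — not enough res3
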